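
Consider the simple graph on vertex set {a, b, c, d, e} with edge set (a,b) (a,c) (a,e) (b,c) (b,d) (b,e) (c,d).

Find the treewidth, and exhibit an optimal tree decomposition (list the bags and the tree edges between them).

Treewidth 2.
One optimal decomposition is:
Bags: B1 = {a, b, c}  B2 = {b, c, d}  B3 = {a, b, e}
Tree: B1–B2, B1–B3

Each bag holds 3 vertices, so the decomposition has width 2, which upper-bounds the treewidth. Conversely, {a, b, e} is a clique of size 3, and the vertices of any clique must share a bag in every tree decomposition; so some bag has ≥ 3 vertices and tw(G) ≥ 2. The upper and lower bounds meet at 2, so that is the treewidth.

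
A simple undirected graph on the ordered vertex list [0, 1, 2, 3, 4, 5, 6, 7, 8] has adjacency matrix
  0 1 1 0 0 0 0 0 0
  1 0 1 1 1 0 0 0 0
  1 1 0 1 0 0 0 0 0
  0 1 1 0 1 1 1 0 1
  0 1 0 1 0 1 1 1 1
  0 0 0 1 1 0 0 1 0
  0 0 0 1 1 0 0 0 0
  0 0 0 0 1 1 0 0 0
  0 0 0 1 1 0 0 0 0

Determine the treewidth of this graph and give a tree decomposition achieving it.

The largest bag has 3 vertices, giving width 2; this decomposition certifies tw(G) ≤ 2. On the other hand G contains the 3-clique {0, 1, 2}. A clique must lie in a single bag of any decomposition, so no decomposition can have width below 2. Therefore the treewidth is 2.

Treewidth 2.
Bags: B1 = {1, 2, 3}  B2 = {1, 3, 4}  B3 = {0, 1, 2}  B4 = {3, 4, 8}  B5 = {3, 4, 5}  B6 = {3, 4, 6}  B7 = {4, 5, 7}
Tree: B1–B2, B1–B3, B2–B4, B4–B5, B4–B6, B5–B7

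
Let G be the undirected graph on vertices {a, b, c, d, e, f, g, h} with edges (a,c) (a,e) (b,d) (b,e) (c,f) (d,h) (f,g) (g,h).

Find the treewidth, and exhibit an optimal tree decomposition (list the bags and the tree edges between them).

Treewidth 2.
Bags: B1 = {d, g, h}  B2 = {d, f, g}  B3 = {c, d, f}  B4 = {a, c, d}  B5 = {a, d, e}  B6 = {b, d, e}
Tree: B1–B2, B2–B3, B3–B4, B4–B5, B5–B6

The largest bag has 3 vertices, giving width 2; this decomposition certifies tw(G) ≤ 2. For the lower bound, G contains the cycle d–h–g–f–c–a–e–b–d, so G is not a forest; only forests have treewidth ≤ 1, hence tw(G) ≥ 2. Hence tw(G) = 2 exactly.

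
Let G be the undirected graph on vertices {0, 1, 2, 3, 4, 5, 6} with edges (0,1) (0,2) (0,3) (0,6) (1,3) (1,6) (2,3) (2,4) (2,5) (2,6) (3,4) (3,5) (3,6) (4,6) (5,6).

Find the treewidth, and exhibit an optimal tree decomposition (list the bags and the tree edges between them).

Every bag has size at most 4, so the width is 4 − 1 = 3 and tw(G) ≤ 3. Conversely, {0, 1, 3, 6} is a clique of size 4, and the vertices of any clique must share a bag in every tree decomposition; so some bag has ≥ 4 vertices and tw(G) ≥ 3. Therefore the treewidth is 3.

Treewidth 3.
Bags: B1 = {0, 2, 3, 6}  B2 = {2, 3, 5, 6}  B3 = {2, 3, 4, 6}  B4 = {0, 1, 3, 6}
Tree: B1–B2, B1–B3, B1–B4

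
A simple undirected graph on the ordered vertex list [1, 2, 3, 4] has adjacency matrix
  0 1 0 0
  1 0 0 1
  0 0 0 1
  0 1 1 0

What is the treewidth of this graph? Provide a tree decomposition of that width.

Each bag holds 2 vertices, so the decomposition has width 1, which upper-bounds the treewidth. Any graph with an edge has treewidth ≥ 1, and G has the edge 2–1. The upper and lower bounds meet at 1, so that is the treewidth.

Treewidth 1.
One such decomposition:
Bags: B1 = {1, 2}  B2 = {2, 4}  B3 = {3, 4}
Tree: B1–B2, B2–B3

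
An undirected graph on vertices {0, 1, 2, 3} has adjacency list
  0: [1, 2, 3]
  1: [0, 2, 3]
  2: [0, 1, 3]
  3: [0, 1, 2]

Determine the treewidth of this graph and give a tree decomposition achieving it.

A single bag containing all 4 vertices is trivially a valid decomposition of width 3. On the other hand G contains the 4-clique {0, 1, 2, 3}. A clique must lie in a single bag of any decomposition, so no decomposition can have width below 3. Combining the bounds, tw(G) = 3.

Treewidth 3.
Bags: B1 = {0, 1, 2, 3}
Tree: (single bag)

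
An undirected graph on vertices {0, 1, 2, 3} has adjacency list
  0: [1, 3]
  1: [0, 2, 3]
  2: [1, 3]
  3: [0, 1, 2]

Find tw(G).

2

A width-2 tree decomposition is:
Bags: B1 = {0, 1, 3}  B2 = {1, 2, 3}
Tree: B1–B2
Every bag has size at most 3, so the width is 3 − 1 = 2 and tw(G) ≤ 2. Conversely, {0, 1, 3} is a clique of size 3, and the vertices of any clique must share a bag in every tree decomposition; so some bag has ≥ 3 vertices and tw(G) ≥ 2. The upper and lower bounds meet at 2, so that is the treewidth.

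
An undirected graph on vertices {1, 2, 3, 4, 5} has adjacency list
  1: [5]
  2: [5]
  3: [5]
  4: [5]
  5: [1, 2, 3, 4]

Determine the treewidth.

1

A width-1 tree decomposition is:
Bags: B1 = {1, 5}  B2 = {4, 5}  B3 = {3, 5}  B4 = {2, 5}
Tree: B1–B2, B2–B3, B2–B4
Each bag holds 2 vertices, so the decomposition has width 1, which upper-bounds the treewidth. G has an edge, so its treewidth is at least 1. Combining the bounds, tw(G) = 1.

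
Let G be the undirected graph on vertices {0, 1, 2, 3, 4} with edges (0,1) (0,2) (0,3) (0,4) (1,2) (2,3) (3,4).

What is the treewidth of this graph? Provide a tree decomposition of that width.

Each bag holds 3 vertices, so the decomposition has width 2, which upper-bounds the treewidth. On the other hand G contains the 3-clique {0, 1, 2}. A clique must lie in a single bag of any decomposition, so no decomposition can have width below 2. Combining the bounds, tw(G) = 2.

Treewidth 2.
One such decomposition:
Bags: B1 = {0, 3, 4}  B2 = {0, 2, 3}  B3 = {0, 1, 2}
Tree: B1–B2, B2–B3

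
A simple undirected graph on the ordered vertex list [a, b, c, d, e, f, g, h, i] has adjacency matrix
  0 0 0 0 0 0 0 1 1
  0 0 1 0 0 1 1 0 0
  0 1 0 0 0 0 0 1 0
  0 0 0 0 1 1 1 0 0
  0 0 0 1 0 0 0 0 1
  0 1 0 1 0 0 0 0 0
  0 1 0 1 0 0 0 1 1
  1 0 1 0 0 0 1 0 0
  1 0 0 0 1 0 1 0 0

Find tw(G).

3

A width-3 tree decomposition is:
Bags: B1 = {d, e, f, i}  B2 = {d, f, g, i}  B3 = {b, f, g, i}  B4 = {a, b, g, i}  B5 = {a, b, g, h}  B6 = {a, b, c, h}
Tree: B1–B2, B2–B3, B3–B4, B4–B5, B5–B6
Every bag has size at most 4, so the width is 4 − 1 = 3 and tw(G) ≤ 3. For the lower bound: the 4 vertex sets {d,e,f}, {i}, {g}, {a,b,c,h} are disjoint, each induces a connected subgraph, and every pair is joined by at least one edge of G. Contracting each set to a single vertex therefore yields K_{4} as a minor, and since treewidth is minor-monotone, tw(G) ≥ tw(K_{4}) = 3. The upper and lower bounds meet at 3, so that is the treewidth.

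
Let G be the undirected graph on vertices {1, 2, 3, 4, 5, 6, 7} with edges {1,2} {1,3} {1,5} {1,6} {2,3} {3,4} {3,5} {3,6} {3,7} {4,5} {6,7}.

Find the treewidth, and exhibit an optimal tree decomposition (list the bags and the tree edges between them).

The largest bag has 3 vertices, giving width 2; this decomposition certifies tw(G) ≤ 2. Conversely, {1, 2, 3} is a clique of size 3, and the vertices of any clique must share a bag in every tree decomposition; so some bag has ≥ 3 vertices and tw(G) ≥ 2. Therefore the treewidth is 2.

Treewidth 2.
One such decomposition:
Bags: B1 = {3, 6, 7}  B2 = {1, 3, 6}  B3 = {1, 3, 5}  B4 = {3, 4, 5}  B5 = {1, 2, 3}
Tree: B1–B2, B2–B3, B3–B4, B2–B5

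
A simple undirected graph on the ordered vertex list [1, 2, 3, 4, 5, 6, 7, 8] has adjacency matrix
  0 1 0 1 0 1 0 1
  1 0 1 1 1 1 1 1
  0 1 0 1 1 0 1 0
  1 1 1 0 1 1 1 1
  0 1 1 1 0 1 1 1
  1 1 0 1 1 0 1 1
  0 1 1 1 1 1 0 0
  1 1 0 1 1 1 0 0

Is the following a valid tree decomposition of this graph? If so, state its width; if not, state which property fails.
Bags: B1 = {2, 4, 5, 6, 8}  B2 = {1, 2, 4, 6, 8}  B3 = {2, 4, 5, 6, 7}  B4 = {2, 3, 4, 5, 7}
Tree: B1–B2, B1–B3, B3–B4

Yes; width 4.

Vertex coverage: the bags together contain {1, 2, 3, 4, 5, 6, 7, 8}, the full vertex set. Edge coverage: each edge of G has both endpoints in at least one bag. Running intersection: for every vertex, the bags containing it form a connected subtree. All three properties hold, so this is a valid tree decomposition of width max|bag| − 1 = 4, and hence tw(G) ≤ 4.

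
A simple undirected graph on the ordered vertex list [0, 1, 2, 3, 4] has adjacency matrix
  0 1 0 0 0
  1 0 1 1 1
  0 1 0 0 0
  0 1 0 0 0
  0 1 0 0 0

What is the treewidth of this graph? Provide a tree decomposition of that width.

The largest bag has 2 vertices, giving width 1; this decomposition certifies tw(G) ≤ 1. Any graph with an edge has treewidth ≥ 1, and G has the edge 4–1. Hence tw(G) = 1 exactly.

Treewidth 1.
Bags: B1 = {1, 4}  B2 = {0, 1}  B3 = {1, 3}  B4 = {1, 2}
Tree: B1–B2, B2–B3, B3–B4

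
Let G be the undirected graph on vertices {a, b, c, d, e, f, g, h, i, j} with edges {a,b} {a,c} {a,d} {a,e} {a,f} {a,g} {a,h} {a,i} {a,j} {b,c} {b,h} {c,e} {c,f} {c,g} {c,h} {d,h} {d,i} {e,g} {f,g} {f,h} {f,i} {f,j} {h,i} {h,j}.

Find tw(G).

A width-3 tree decomposition is:
Bags: B1 = {a, c, f, h}  B2 = {a, f, h, i}  B3 = {a, f, h, j}  B4 = {a, b, c, h}  B5 = {a, c, f, g}  B6 = {a, d, h, i}  B7 = {a, c, e, g}
Tree: B1–B2, B1–B3, B1–B4, B1–B5, B2–B6, B5–B7
Every bag has size at most 4, so the width is 4 − 1 = 3 and tw(G) ≤ 3. For the lower bound, the 4 vertices {a, c, e, g} are pairwise adjacent, and any tree decomposition puts a clique entirely inside one bag — forcing width ≥ 3. Hence tw(G) = 3 exactly.

3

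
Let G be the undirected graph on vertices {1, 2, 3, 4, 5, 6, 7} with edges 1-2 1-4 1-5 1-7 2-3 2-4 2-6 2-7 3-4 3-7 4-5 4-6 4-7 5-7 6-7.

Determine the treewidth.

3

A width-3 tree decomposition is:
Bags: B1 = {1, 2, 4, 7}  B2 = {2, 4, 6, 7}  B3 = {2, 3, 4, 7}  B4 = {1, 4, 5, 7}
Tree: B1–B2, B1–B3, B1–B4
Each bag holds 4 vertices, so the decomposition has width 3, which upper-bounds the treewidth. For the lower bound, the 4 vertices {1, 2, 4, 7} are pairwise adjacent, and any tree decomposition puts a clique entirely inside one bag — forcing width ≥ 3. Therefore the treewidth is 3.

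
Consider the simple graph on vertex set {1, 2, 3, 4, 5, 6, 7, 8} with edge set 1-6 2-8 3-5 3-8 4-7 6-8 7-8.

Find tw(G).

A width-1 tree decomposition is:
Bags: B1 = {2, 8}  B2 = {3, 8}  B3 = {7, 8}  B4 = {6, 8}  B5 = {1, 6}  B6 = {4, 7}  B7 = {3, 5}
Tree: B1–B2, B1–B3, B2–B4, B4–B5, B3–B6, B2–B7
Every bag has size at most 2, so the width is 2 − 1 = 1 and tw(G) ≤ 1. Since G has at least one edge (e.g. 8–2), it is not an edgeless graph, so tw(G) ≥ 1. Therefore the treewidth is 1.

1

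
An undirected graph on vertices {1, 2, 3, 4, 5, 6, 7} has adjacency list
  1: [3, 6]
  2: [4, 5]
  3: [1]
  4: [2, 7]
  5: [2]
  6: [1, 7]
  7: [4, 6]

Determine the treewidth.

A width-1 tree decomposition is:
Bags: B1 = {1, 3}  B2 = {1, 6}  B3 = {6, 7}  B4 = {4, 7}  B5 = {2, 4}  B6 = {2, 5}
Tree: B1–B2, B2–B3, B3–B4, B4–B5, B5–B6
Every bag has size at most 2, so the width is 2 − 1 = 1 and tw(G) ≤ 1. Since G has at least one edge (e.g. 3–1), it is not an edgeless graph, so tw(G) ≥ 1. Combining the bounds, tw(G) = 1.

1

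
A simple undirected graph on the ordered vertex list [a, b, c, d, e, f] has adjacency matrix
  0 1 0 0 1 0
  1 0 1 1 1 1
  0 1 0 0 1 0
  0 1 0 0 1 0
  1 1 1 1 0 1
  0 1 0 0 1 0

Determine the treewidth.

2

A width-2 tree decomposition is:
Bags: B1 = {a, b, e}  B2 = {b, c, e}  B3 = {b, e, f}  B4 = {b, d, e}
Tree: B1–B2, B2–B3, B3–B4
The largest bag has 3 vertices, giving width 2; this decomposition certifies tw(G) ≤ 2. For the lower bound, the 3 vertices {b, d, e} are pairwise adjacent, and any tree decomposition puts a clique entirely inside one bag — forcing width ≥ 2. The upper and lower bounds meet at 2, so that is the treewidth.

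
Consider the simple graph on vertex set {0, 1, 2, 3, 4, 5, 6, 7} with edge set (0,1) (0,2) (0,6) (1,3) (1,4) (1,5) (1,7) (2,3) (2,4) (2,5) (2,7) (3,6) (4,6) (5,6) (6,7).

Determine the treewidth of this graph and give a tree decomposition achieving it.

Treewidth 3.
Bags: B1 = {0, 1, 2, 6}  B2 = {1, 2, 5, 6}  B3 = {1, 2, 3, 6}  B4 = {1, 2, 6, 7}  B5 = {1, 2, 4, 6}
Tree: B1–B2, B2–B3, B3–B4, B4–B5

The largest bag has 4 vertices, giving width 3; this decomposition certifies tw(G) ≤ 3. For the lower bound: the 4 vertex sets {0,1}, {2,5}, {6}, {3} are disjoint, each induces a connected subgraph, and every pair is joined by at least one edge of G. Contracting each set to a single vertex therefore yields K_{4} as a minor, and since treewidth is minor-monotone, tw(G) ≥ tw(K_{4}) = 3. Combining the bounds, tw(G) = 3.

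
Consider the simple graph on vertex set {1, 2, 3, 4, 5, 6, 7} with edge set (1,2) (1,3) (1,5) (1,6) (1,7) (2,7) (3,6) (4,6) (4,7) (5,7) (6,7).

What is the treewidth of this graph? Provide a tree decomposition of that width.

The largest bag has 3 vertices, giving width 2; this decomposition certifies tw(G) ≤ 2. For the lower bound, the 3 vertices {1, 3, 6} are pairwise adjacent, and any tree decomposition puts a clique entirely inside one bag — forcing width ≥ 2. The upper and lower bounds meet at 2, so that is the treewidth.

Treewidth 2.
Bags: B1 = {1, 2, 7}  B2 = {1, 6, 7}  B3 = {4, 6, 7}  B4 = {1, 3, 6}  B5 = {1, 5, 7}
Tree: B1–B2, B2–B3, B2–B4, B1–B5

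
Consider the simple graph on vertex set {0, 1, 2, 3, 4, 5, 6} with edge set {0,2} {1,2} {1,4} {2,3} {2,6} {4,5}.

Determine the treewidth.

1

A width-1 tree decomposition is:
Bags: B1 = {2, 3}  B2 = {1, 2}  B3 = {2, 6}  B4 = {1, 4}  B5 = {4, 5}  B6 = {0, 2}
Tree: B1–B2, B1–B3, B2–B4, B4–B5, B3–B6
Each bag holds 2 vertices, so the decomposition has width 1, which upper-bounds the treewidth. Since G has at least one edge (e.g. 2–3), it is not an edgeless graph, so tw(G) ≥ 1. Therefore the treewidth is 1.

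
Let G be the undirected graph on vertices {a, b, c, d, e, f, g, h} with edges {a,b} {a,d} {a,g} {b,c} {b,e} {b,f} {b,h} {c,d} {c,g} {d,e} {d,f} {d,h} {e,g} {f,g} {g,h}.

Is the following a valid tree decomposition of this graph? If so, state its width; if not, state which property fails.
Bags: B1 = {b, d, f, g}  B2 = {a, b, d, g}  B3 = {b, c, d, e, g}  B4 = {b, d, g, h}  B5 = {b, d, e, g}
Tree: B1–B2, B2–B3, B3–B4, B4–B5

No — bags containing vertex e are not connected in the tree.

A tree decomposition must satisfy three properties: every vertex lies in some bag; for every edge, both endpoints lie together in some bag; and for every vertex, the bags containing it form a connected subtree. Here bags containing vertex e are not connected in the tree, so the decomposition is invalid.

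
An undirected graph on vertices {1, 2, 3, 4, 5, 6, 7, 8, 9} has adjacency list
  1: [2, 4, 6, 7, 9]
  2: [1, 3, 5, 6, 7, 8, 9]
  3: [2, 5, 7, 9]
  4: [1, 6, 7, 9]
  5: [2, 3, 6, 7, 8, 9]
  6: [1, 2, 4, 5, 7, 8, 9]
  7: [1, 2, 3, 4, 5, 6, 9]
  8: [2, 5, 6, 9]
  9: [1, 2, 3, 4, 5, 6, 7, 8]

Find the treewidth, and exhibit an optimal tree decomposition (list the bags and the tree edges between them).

The largest bag has 5 vertices, giving width 4; this decomposition certifies tw(G) ≤ 4. For the lower bound, the 5 vertices {1, 2, 6, 7, 9} are pairwise adjacent, and any tree decomposition puts a clique entirely inside one bag — forcing width ≥ 4. Therefore the treewidth is 4.

Treewidth 4.
One such decomposition:
Bags: B1 = {2, 5, 6, 7, 9}  B2 = {2, 3, 5, 7, 9}  B3 = {1, 2, 6, 7, 9}  B4 = {2, 5, 6, 8, 9}  B5 = {1, 4, 6, 7, 9}
Tree: B1–B2, B1–B3, B1–B4, B3–B5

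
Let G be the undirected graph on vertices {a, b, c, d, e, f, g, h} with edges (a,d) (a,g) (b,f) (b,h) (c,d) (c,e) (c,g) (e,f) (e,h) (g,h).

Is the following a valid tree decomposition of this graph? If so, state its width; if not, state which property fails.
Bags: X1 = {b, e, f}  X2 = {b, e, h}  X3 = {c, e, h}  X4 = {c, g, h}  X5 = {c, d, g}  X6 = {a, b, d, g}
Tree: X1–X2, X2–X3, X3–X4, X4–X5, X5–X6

A tree decomposition must satisfy three properties: every vertex lies in some bag; for every edge, both endpoints lie together in some bag; and for every vertex, the bags containing it form a connected subtree. Here bags containing vertex b are not connected in the tree, so the decomposition is invalid.

No — bags containing vertex b are not connected in the tree.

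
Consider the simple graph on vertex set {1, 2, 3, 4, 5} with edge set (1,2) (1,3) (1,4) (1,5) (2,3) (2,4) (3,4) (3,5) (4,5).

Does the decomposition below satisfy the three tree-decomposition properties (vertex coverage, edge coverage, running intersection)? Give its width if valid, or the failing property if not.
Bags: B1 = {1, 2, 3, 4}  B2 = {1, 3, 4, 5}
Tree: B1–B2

Checking the three conditions: (i) the bags cover all of {1, 2, 3, 4, 5}; (ii) for each edge, some bag contains both endpoints; (iii) the bags containing any fixed vertex form a subtree. All hold, so the decomposition is valid with width 4 − 1 = 3.

Yes; width 3.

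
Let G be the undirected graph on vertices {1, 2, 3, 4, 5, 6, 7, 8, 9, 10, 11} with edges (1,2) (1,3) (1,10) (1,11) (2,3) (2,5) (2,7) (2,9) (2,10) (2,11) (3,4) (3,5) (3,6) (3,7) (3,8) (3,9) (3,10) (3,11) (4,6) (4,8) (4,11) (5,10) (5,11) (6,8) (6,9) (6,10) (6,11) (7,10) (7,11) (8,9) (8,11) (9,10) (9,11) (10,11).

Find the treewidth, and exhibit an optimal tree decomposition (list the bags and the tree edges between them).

Treewidth 4.
One optimal decomposition is:
Bags: B1 = {3, 6, 9, 10, 11}  B2 = {2, 3, 9, 10, 11}  B3 = {2, 3, 7, 10, 11}  B4 = {1, 2, 3, 10, 11}  B5 = {3, 6, 8, 9, 11}  B6 = {3, 4, 6, 8, 11}  B7 = {2, 3, 5, 10, 11}
Tree: B1–B2, B2–B3, B3–B4, B1–B5, B5–B6, B3–B7

Every bag has size at most 5, so the width is 5 − 1 = 4 and tw(G) ≤ 4. Conversely, {3, 6, 8, 9, 11} is a clique of size 5, and the vertices of any clique must share a bag in every tree decomposition; so some bag has ≥ 5 vertices and tw(G) ≥ 4. Therefore the treewidth is 4.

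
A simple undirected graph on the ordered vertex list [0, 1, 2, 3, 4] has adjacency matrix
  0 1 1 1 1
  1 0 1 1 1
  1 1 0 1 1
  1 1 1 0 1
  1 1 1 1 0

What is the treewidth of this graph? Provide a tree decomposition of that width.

A single bag containing all 5 vertices is trivially a valid decomposition of width 4. Conversely, {0, 1, 2, 3, 4} is a clique of size 5, and the vertices of any clique must share a bag in every tree decomposition; so some bag has ≥ 5 vertices and tw(G) ≥ 4. Combining the bounds, tw(G) = 4.

Treewidth 4.
One such decomposition:
Bags: B1 = {0, 1, 2, 3, 4}
Tree: (single bag)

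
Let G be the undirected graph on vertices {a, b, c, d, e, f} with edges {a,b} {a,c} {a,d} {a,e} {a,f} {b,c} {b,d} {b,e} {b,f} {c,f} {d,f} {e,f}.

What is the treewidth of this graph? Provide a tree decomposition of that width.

Treewidth 3.
Bags: B1 = {a, b, d, f}  B2 = {a, b, e, f}  B3 = {a, b, c, f}
Tree: B1–B2, B1–B3

Each bag holds 4 vertices, so the decomposition has width 3, which upper-bounds the treewidth. For the lower bound, the 4 vertices {a, b, d, f} are pairwise adjacent, and any tree decomposition puts a clique entirely inside one bag — forcing width ≥ 3. The upper and lower bounds meet at 3, so that is the treewidth.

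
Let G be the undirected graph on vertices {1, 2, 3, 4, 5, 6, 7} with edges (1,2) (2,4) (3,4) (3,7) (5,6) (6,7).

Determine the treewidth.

1

A width-1 tree decomposition is:
Bags: B1 = {5, 6}  B2 = {6, 7}  B3 = {3, 7}  B4 = {3, 4}  B5 = {2, 4}  B6 = {1, 2}
Tree: B1–B2, B2–B3, B3–B4, B4–B5, B5–B6
The largest bag has 2 vertices, giving width 1; this decomposition certifies tw(G) ≤ 1. Any graph with an edge has treewidth ≥ 1, and G has the edge 5–6. The upper and lower bounds meet at 1, so that is the treewidth.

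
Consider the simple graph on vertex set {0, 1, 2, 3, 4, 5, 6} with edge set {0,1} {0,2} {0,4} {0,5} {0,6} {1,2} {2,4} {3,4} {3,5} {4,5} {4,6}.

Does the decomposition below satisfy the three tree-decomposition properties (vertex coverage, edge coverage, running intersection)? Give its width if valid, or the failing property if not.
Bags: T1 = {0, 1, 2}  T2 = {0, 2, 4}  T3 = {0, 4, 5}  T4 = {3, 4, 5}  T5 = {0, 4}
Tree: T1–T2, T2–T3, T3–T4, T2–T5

No — vertex 6 appears in no bag.

A tree decomposition must satisfy three properties: every vertex lies in some bag; for every edge, both endpoints lie together in some bag; and for every vertex, the bags containing it form a connected subtree. Here vertex 6 appears in no bag, so the decomposition is invalid.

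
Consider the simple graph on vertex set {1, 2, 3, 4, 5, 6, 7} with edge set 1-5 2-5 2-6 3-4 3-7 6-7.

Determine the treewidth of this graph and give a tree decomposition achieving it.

Treewidth 1.
Bags: B1 = {3, 4}  B2 = {3, 7}  B3 = {6, 7}  B4 = {2, 6}  B5 = {2, 5}  B6 = {1, 5}
Tree: B1–B2, B2–B3, B3–B4, B4–B5, B5–B6

Every bag has size at most 2, so the width is 2 − 1 = 1 and tw(G) ≤ 1. Since G has at least one edge (e.g. 4–3), it is not an edgeless graph, so tw(G) ≥ 1. Hence tw(G) = 1 exactly.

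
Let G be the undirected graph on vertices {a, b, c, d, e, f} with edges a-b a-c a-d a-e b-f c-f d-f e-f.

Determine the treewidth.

2

A width-2 tree decomposition is:
Bags: B1 = {a, c, f}  B2 = {a, d, f}  B3 = {a, b, f}  B4 = {a, e, f}
Tree: B1–B2, B2–B3, B3–B4
Each bag holds 3 vertices, so the decomposition has width 2, which upper-bounds the treewidth. Since a–c–f–d–a is a cycle in G, G is not acyclic. Forests are exactly the graphs of treewidth ≤ 1, so tw(G) ≥ 2. Hence tw(G) = 2 exactly.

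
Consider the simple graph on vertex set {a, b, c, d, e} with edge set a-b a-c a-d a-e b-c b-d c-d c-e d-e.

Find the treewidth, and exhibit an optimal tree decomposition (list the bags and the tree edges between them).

Every bag has size at most 4, so the width is 4 − 1 = 3 and tw(G) ≤ 3. On the other hand G contains the 4-clique {a, c, d, e}. A clique must lie in a single bag of any decomposition, so no decomposition can have width below 3. Combining the bounds, tw(G) = 3.

Treewidth 3.
One such decomposition:
Bags: B1 = {a, c, d, e}  B2 = {a, b, c, d}
Tree: B1–B2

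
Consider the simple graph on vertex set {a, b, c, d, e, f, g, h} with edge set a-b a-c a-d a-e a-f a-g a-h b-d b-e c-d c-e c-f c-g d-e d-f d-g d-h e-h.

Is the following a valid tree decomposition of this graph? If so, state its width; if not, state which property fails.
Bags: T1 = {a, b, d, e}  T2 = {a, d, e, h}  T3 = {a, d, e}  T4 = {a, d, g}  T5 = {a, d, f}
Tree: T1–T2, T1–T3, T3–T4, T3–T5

No — vertex c appears in no bag.

A tree decomposition must satisfy three properties: every vertex lies in some bag; for every edge, both endpoints lie together in some bag; and for every vertex, the bags containing it form a connected subtree. Here vertex c appears in no bag, so the decomposition is invalid.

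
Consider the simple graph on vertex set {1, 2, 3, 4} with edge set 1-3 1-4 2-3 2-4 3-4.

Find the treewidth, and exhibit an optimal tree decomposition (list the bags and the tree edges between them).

Each bag holds 3 vertices, so the decomposition has width 2, which upper-bounds the treewidth. For the lower bound, the 3 vertices {1, 3, 4} are pairwise adjacent, and any tree decomposition puts a clique entirely inside one bag — forcing width ≥ 2. The upper and lower bounds meet at 2, so that is the treewidth.

Treewidth 2.
Bags: B1 = {2, 3, 4}  B2 = {1, 3, 4}
Tree: B1–B2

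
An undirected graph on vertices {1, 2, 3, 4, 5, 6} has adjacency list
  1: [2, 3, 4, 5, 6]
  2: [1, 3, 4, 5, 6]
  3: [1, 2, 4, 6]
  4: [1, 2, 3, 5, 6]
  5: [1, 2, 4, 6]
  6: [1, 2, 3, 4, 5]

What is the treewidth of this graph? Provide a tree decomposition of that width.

Treewidth 4.
Bags: B1 = {1, 2, 3, 4, 6}  B2 = {1, 2, 4, 5, 6}
Tree: B1–B2

The largest bag has 5 vertices, giving width 4; this decomposition certifies tw(G) ≤ 4. On the other hand G contains the 5-clique {1, 2, 3, 4, 6}. A clique must lie in a single bag of any decomposition, so no decomposition can have width below 4. Combining the bounds, tw(G) = 4.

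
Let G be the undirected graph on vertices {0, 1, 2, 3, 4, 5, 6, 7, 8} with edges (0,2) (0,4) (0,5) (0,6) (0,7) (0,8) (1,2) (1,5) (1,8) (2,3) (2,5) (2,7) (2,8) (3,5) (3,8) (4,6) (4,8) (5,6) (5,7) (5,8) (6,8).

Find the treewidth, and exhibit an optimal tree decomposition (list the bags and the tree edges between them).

The largest bag has 4 vertices, giving width 3; this decomposition certifies tw(G) ≤ 3. For the lower bound, the 4 vertices {0, 4, 6, 8} are pairwise adjacent, and any tree decomposition puts a clique entirely inside one bag — forcing width ≥ 3. Hence tw(G) = 3 exactly.

Treewidth 3.
One such decomposition:
Bags: B1 = {0, 5, 6, 8}  B2 = {0, 2, 5, 8}  B3 = {2, 3, 5, 8}  B4 = {0, 4, 6, 8}  B5 = {1, 2, 5, 8}  B6 = {0, 2, 5, 7}
Tree: B1–B2, B2–B3, B1–B4, B2–B5, B2–B6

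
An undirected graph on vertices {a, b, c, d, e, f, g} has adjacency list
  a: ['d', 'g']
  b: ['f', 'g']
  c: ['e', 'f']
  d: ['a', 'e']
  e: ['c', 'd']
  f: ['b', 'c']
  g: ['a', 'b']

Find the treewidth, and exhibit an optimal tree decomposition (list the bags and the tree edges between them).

Treewidth 2.
One such decomposition:
Bags: B1 = {a, b, g}  B2 = {a, b, f}  B3 = {a, c, f}  B4 = {a, c, e}  B5 = {a, d, e}
Tree: B1–B2, B2–B3, B3–B4, B4–B5

Every bag has size at most 3, so the width is 3 − 1 = 2 and tw(G) ≤ 2. The edges a–g–b–f–c–e–d–a form a cycle, so G is not a tree and its treewidth is at least 2. Combining the bounds, tw(G) = 2.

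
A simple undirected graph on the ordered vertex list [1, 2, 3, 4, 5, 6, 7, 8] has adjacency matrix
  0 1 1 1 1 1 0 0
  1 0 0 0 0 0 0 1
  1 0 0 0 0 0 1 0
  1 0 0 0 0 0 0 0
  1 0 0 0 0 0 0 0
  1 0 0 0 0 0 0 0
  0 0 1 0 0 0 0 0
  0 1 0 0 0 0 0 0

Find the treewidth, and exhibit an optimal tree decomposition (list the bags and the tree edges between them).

Each bag holds 2 vertices, so the decomposition has width 1, which upper-bounds the treewidth. Since G has at least one edge (e.g. 3–1), it is not an edgeless graph, so tw(G) ≥ 1. Combining the bounds, tw(G) = 1.

Treewidth 1.
Bags: B1 = {1, 3}  B2 = {3, 7}  B3 = {1, 5}  B4 = {1, 6}  B5 = {1, 4}  B6 = {1, 2}  B7 = {2, 8}
Tree: B1–B2, B1–B3, B3–B4, B3–B5, B1–B6, B6–B7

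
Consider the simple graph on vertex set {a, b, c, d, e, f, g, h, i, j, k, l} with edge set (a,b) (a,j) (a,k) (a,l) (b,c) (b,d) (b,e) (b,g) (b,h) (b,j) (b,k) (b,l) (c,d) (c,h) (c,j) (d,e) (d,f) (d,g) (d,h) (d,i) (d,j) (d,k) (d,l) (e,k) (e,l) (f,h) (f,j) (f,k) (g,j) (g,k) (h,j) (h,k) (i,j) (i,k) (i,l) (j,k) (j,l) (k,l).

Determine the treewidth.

A width-4 tree decomposition is:
Bags: B1 = {b, d, j, k, l}  B2 = {b, d, h, j, k}  B3 = {b, d, e, k, l}  B4 = {d, i, j, k, l}  B5 = {b, c, d, h, j}  B6 = {a, b, j, k, l}  B7 = {d, f, h, j, k}  B8 = {b, d, g, j, k}
Tree: B1–B2, B1–B3, B1–B4, B2–B5, B1–B6, B2–B7, B2–B8
Each bag holds 5 vertices, so the decomposition has width 4, which upper-bounds the treewidth. For the lower bound, the 5 vertices {b, c, d, h, j} are pairwise adjacent, and any tree decomposition puts a clique entirely inside one bag — forcing width ≥ 4. Combining the bounds, tw(G) = 4.

4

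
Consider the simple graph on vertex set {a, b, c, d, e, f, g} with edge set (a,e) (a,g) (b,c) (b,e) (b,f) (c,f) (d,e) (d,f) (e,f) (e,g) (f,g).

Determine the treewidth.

2

A width-2 tree decomposition is:
Bags: B1 = {e, f, g}  B2 = {d, e, f}  B3 = {b, e, f}  B4 = {b, c, f}  B5 = {a, e, g}
Tree: B1–B2, B2–B3, B3–B4, B1–B5
Every bag has size at most 3, so the width is 3 − 1 = 2 and tw(G) ≤ 2. For the lower bound, the 3 vertices {a, e, g} are pairwise adjacent, and any tree decomposition puts a clique entirely inside one bag — forcing width ≥ 2. Combining the bounds, tw(G) = 2.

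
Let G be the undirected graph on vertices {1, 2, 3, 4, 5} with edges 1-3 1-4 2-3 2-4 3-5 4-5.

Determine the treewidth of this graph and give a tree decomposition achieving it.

Every bag has size at most 3, so the width is 3 − 1 = 2 and tw(G) ≤ 2. Since 4–1–3–2–4 is a cycle in G, G is not acyclic. Forests are exactly the graphs of treewidth ≤ 1, so tw(G) ≥ 2. Combining the bounds, tw(G) = 2.

Treewidth 2.
One such decomposition:
Bags: B1 = {1, 3, 4}  B2 = {2, 3, 4}  B3 = {3, 4, 5}
Tree: B1–B2, B2–B3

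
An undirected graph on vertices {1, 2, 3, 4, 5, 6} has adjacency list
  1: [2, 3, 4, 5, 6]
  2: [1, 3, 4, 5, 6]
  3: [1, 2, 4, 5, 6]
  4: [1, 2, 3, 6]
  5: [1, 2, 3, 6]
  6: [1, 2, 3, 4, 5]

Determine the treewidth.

4

A width-4 tree decomposition is:
Bags: B1 = {1, 2, 3, 4, 6}  B2 = {1, 2, 3, 5, 6}
Tree: B1–B2
Each bag holds 5 vertices, so the decomposition has width 4, which upper-bounds the treewidth. For the lower bound, the 5 vertices {1, 2, 3, 4, 6} are pairwise adjacent, and any tree decomposition puts a clique entirely inside one bag — forcing width ≥ 4. The upper and lower bounds meet at 4, so that is the treewidth.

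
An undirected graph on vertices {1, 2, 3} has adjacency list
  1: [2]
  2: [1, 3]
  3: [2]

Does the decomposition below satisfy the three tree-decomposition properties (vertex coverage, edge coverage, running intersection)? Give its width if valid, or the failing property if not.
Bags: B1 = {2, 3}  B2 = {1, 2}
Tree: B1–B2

Checking the three conditions: (i) the bags cover all of {1, 2, 3}; (ii) for each edge, some bag contains both endpoints; (iii) the bags containing any fixed vertex form a subtree. All hold, so the decomposition is valid with width 2 − 1 = 1.

Yes; width 1.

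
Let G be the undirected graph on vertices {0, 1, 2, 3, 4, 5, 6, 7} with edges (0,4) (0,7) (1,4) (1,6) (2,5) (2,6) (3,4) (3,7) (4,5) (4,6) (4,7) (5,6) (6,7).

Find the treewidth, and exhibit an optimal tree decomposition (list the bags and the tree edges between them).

The largest bag has 3 vertices, giving width 2; this decomposition certifies tw(G) ≤ 2. Conversely, {2, 5, 6} is a clique of size 3, and the vertices of any clique must share a bag in every tree decomposition; so some bag has ≥ 3 vertices and tw(G) ≥ 2. The upper and lower bounds meet at 2, so that is the treewidth.

Treewidth 2.
Bags: B1 = {0, 4, 7}  B2 = {4, 6, 7}  B3 = {4, 5, 6}  B4 = {3, 4, 7}  B5 = {2, 5, 6}  B6 = {1, 4, 6}
Tree: B1–B2, B2–B3, B1–B4, B3–B5, B3–B6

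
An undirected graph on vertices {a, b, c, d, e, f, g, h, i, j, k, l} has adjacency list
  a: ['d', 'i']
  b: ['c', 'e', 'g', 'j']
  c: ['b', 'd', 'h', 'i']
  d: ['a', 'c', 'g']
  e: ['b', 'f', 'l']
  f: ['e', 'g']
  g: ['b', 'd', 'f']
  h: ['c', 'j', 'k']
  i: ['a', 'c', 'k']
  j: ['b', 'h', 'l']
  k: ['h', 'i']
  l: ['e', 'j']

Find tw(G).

3

A width-3 tree decomposition is:
Bags: B1 = {e, f, j, l}  B2 = {b, e, f, j}  B3 = {b, f, g, j}  B4 = {b, g, h, j}  B5 = {b, c, g, h}  B6 = {c, d, g, h}  B7 = {c, d, h, k}  B8 = {c, d, i, k}  B9 = {a, d, i, k}
Tree: B1–B2, B2–B3, B3–B4, B4–B5, B5–B6, B6–B7, B7–B8, B8–B9
Each bag holds 4 vertices, so the decomposition has width 3, which upper-bounds the treewidth. For the lower bound: the 4 vertex sets {e,f,l}, {j}, {b}, {c,d,g,h} are disjoint, each induces a connected subgraph, and every pair is joined by at least one edge of G. Contracting each set to a single vertex therefore yields K_{4} as a minor, and since treewidth is minor-monotone, tw(G) ≥ tw(K_{4}) = 3. Therefore the treewidth is 3.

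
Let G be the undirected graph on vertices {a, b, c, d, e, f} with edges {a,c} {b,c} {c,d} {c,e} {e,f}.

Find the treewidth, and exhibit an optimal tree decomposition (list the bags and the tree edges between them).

Each bag holds 2 vertices, so the decomposition has width 1, which upper-bounds the treewidth. G has an edge, so its treewidth is at least 1. Combining the bounds, tw(G) = 1.

Treewidth 1.
One optimal decomposition is:
Bags: B1 = {a, c}  B2 = {c, e}  B3 = {c, d}  B4 = {e, f}  B5 = {b, c}
Tree: B1–B2, B2–B3, B2–B4, B1–B5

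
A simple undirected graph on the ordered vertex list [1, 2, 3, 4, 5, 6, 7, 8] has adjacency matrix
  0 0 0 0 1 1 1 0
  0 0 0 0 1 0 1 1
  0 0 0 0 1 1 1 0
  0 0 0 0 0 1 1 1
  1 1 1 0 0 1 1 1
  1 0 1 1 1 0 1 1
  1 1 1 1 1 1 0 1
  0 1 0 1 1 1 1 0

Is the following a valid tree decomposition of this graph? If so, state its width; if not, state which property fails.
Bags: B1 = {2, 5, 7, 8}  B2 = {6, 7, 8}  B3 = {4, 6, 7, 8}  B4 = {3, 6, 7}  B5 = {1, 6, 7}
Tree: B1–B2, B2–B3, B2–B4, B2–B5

A tree decomposition must satisfy three properties: every vertex lies in some bag; for every edge, both endpoints lie together in some bag; and for every vertex, the bags containing it form a connected subtree. Here edge (5,6) lies in no bag, so the decomposition is invalid.

No — edge (5,6) lies in no bag.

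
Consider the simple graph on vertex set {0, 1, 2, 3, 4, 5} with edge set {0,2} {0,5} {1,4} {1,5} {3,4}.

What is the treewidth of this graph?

1

A width-1 tree decomposition is:
Bags: B1 = {0, 2}  B2 = {0, 5}  B3 = {1, 5}  B4 = {1, 4}  B5 = {3, 4}
Tree: B1–B2, B2–B3, B3–B4, B4–B5
Each bag holds 2 vertices, so the decomposition has width 1, which upper-bounds the treewidth. Any graph with an edge has treewidth ≥ 1, and G has the edge 2–0. Therefore the treewidth is 1.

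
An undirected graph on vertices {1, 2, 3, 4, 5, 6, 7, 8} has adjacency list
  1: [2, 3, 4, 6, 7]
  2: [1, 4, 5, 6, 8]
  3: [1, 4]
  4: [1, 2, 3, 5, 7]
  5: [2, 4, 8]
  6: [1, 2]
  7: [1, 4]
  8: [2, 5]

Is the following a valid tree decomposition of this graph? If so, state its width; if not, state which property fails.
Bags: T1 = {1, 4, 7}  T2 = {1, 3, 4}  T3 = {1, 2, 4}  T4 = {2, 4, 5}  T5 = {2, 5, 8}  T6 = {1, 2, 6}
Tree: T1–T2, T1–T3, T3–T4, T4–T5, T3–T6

Every vertex of G appears in some bag (union = {1, 2, 3, 4, 5, 6, 7, 8}); every edge is covered by a bag; and for each vertex v the set of bags containing v is connected in the bag tree. The decomposition is therefore valid. The largest bag has 3 vertices, so the width is 2.

Yes; width 2.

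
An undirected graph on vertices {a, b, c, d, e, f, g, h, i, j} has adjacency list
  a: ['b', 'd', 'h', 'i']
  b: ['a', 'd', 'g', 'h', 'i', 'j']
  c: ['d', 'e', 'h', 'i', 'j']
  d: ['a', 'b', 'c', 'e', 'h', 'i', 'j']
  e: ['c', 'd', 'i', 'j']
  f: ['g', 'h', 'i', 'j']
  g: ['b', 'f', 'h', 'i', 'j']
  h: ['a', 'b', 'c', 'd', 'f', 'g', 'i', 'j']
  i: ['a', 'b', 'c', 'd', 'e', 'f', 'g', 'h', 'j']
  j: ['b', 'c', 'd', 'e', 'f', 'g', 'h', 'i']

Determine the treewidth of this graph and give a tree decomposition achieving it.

Treewidth 4.
One such decomposition:
Bags: B1 = {c, d, e, i, j}  B2 = {c, d, h, i, j}  B3 = {b, d, h, i, j}  B4 = {b, g, h, i, j}  B5 = {a, b, d, h, i}  B6 = {f, g, h, i, j}
Tree: B1–B2, B2–B3, B3–B4, B3–B5, B4–B6

Each bag holds 5 vertices, so the decomposition has width 4, which upper-bounds the treewidth. On the other hand G contains the 5-clique {c, d, e, i, j}. A clique must lie in a single bag of any decomposition, so no decomposition can have width below 4. Hence tw(G) = 4 exactly.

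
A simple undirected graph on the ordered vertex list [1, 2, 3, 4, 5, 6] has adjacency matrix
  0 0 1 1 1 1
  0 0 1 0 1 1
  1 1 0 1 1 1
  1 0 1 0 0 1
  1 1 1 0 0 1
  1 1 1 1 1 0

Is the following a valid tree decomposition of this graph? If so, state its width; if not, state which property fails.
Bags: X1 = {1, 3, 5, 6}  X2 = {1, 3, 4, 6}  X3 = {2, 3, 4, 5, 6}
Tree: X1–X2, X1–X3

No — bags containing vertex 4 are not connected in the tree.

A tree decomposition must satisfy three properties: every vertex lies in some bag; for every edge, both endpoints lie together in some bag; and for every vertex, the bags containing it form a connected subtree. Here bags containing vertex 4 are not connected in the tree, so the decomposition is invalid.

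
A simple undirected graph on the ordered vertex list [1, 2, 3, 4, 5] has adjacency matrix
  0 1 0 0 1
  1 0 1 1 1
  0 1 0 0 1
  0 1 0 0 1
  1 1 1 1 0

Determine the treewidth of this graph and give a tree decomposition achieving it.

Treewidth 2.
One optimal decomposition is:
Bags: B1 = {1, 2, 5}  B2 = {2, 3, 5}  B3 = {2, 4, 5}
Tree: B1–B2, B1–B3

Every bag has size at most 3, so the width is 3 − 1 = 2 and tw(G) ≤ 2. Conversely, {1, 2, 5} is a clique of size 3, and the vertices of any clique must share a bag in every tree decomposition; so some bag has ≥ 3 vertices and tw(G) ≥ 2. Hence tw(G) = 2 exactly.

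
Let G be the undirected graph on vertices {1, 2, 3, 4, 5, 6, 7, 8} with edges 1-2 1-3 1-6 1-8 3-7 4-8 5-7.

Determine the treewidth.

1

A width-1 tree decomposition is:
Bags: B1 = {3, 7}  B2 = {1, 3}  B3 = {1, 8}  B4 = {5, 7}  B5 = {1, 6}  B6 = {1, 2}  B7 = {4, 8}
Tree: B1–B2, B2–B3, B1–B4, B2–B5, B5–B6, B3–B7
Each bag holds 2 vertices, so the decomposition has width 1, which upper-bounds the treewidth. Since G has at least one edge (e.g. 3–7), it is not an edgeless graph, so tw(G) ≥ 1. Hence tw(G) = 1 exactly.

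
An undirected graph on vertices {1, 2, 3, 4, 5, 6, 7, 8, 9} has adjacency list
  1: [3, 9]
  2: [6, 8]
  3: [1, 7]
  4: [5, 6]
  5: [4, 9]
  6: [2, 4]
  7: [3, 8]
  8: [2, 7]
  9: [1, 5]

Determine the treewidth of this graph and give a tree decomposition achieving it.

Treewidth 2.
One such decomposition:
Bags: B1 = {2, 7, 8}  B2 = {2, 6, 7}  B3 = {4, 6, 7}  B4 = {4, 5, 7}  B5 = {5, 7, 9}  B6 = {1, 7, 9}  B7 = {1, 3, 7}
Tree: B1–B2, B2–B3, B3–B4, B4–B5, B5–B6, B6–B7

Each bag holds 3 vertices, so the decomposition has width 2, which upper-bounds the treewidth. The edges 7–8–2–6–4–5–9–1–3–7 form a cycle, so G is not a tree and its treewidth is at least 2. Combining the bounds, tw(G) = 2.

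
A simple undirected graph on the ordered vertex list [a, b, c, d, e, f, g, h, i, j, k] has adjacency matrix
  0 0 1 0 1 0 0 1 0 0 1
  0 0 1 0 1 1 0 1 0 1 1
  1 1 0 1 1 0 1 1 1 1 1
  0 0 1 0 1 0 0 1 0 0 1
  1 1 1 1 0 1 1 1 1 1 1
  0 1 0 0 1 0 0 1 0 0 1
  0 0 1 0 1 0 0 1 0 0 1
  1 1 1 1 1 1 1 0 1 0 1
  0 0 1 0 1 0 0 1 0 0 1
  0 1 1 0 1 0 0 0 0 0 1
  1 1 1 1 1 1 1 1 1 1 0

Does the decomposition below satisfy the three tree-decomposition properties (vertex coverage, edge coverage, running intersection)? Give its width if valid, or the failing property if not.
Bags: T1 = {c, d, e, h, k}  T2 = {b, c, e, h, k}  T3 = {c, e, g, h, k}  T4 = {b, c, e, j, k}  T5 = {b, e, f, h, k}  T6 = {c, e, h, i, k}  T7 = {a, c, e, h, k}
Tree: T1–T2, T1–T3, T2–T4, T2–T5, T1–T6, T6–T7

Vertex coverage: the bags together contain {a, b, c, d, e, f, g, h, i, j, k}, the full vertex set. Edge coverage: each edge of G has both endpoints in at least one bag. Running intersection: for every vertex, the bags containing it form a connected subtree. All three properties hold, so this is a valid tree decomposition of width max|bag| − 1 = 4, and hence tw(G) ≤ 4.

Yes; width 4.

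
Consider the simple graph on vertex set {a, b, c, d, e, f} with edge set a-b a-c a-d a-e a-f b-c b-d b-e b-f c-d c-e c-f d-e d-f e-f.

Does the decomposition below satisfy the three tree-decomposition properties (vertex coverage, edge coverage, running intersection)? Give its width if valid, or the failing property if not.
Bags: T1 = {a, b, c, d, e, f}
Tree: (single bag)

Yes; width 5.

Vertex coverage: the bags together contain {a, b, c, d, e, f}, the full vertex set. Edge coverage: each edge of G has both endpoints in at least one bag. Running intersection: for every vertex, the bags containing it form a connected subtree. All three properties hold, so this is a valid tree decomposition of width max|bag| − 1 = 5, and hence tw(G) ≤ 5.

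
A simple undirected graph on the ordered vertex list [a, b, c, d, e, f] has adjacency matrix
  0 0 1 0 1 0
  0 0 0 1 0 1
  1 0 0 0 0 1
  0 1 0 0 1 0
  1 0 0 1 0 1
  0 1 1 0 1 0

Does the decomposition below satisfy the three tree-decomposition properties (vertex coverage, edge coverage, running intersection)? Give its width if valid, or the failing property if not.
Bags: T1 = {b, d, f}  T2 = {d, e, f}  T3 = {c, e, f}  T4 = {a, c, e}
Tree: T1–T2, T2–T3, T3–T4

Yes; width 2.

Vertex coverage: the bags together contain {a, b, c, d, e, f}, the full vertex set. Edge coverage: each edge of G has both endpoints in at least one bag. Running intersection: for every vertex, the bags containing it form a connected subtree. All three properties hold, so this is a valid tree decomposition of width max|bag| − 1 = 2, and hence tw(G) ≤ 2.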